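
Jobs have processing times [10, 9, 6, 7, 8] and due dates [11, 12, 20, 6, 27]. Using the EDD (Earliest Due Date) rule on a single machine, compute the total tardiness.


Sort by due date (EDD order): [(7, 6), (10, 11), (9, 12), (6, 20), (8, 27)]
Compute completion times and tardiness:
  Job 1: p=7, d=6, C=7, tardiness=max(0,7-6)=1
  Job 2: p=10, d=11, C=17, tardiness=max(0,17-11)=6
  Job 3: p=9, d=12, C=26, tardiness=max(0,26-12)=14
  Job 4: p=6, d=20, C=32, tardiness=max(0,32-20)=12
  Job 5: p=8, d=27, C=40, tardiness=max(0,40-27)=13
Total tardiness = 46

46


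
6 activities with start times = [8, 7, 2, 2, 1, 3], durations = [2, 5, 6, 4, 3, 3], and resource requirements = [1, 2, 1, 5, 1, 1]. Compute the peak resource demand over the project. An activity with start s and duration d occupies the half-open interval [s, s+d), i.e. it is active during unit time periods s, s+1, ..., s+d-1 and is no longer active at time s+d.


Each activity i is active on [start_i, start_i + duration_i).
Compute total resource usage per time slot:
  t=0: active resources = [], total = 0
  t=1: active resources = [1], total = 1
  t=2: active resources = [1, 5, 1], total = 7
  t=3: active resources = [1, 5, 1, 1], total = 8
  t=4: active resources = [1, 5, 1], total = 7
  t=5: active resources = [1, 5, 1], total = 7
  t=6: active resources = [1], total = 1
  t=7: active resources = [2, 1], total = 3
  t=8: active resources = [1, 2], total = 3
  t=9: active resources = [1, 2], total = 3
  t=10: active resources = [2], total = 2
  t=11: active resources = [2], total = 2
Peak resource demand = 8

8


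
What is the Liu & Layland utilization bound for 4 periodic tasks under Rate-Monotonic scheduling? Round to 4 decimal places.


Compute 2^(1/4) = 1.1892071150
Subtract 1: 1.1892071150 - 1 = 0.1892071150
Multiply by n: 4 * 0.1892071150 = 0.7568284600
Round to 4 dp: 0.7568

0.7568


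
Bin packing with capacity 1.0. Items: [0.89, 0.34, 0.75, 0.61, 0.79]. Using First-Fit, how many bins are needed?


Place items sequentially using First-Fit:
  Item 0.89 -> new Bin 1
  Item 0.34 -> new Bin 2
  Item 0.75 -> new Bin 3
  Item 0.61 -> Bin 2 (now 0.95)
  Item 0.79 -> new Bin 4
Total bins used = 4

4


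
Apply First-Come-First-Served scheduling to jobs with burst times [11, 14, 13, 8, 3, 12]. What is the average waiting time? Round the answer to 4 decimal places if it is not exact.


FCFS order (as given): [11, 14, 13, 8, 3, 12]
Waiting times:
  Job 1: wait = 0
  Job 2: wait = 11
  Job 3: wait = 25
  Job 4: wait = 38
  Job 5: wait = 46
  Job 6: wait = 49
Sum of waiting times = 169
Average waiting time = 169/6 = 28.1667

28.1667


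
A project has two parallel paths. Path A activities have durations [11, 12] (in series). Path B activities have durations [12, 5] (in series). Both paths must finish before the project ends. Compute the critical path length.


Path A total = 11 + 12 = 23
Path B total = 12 + 5 = 17
Critical path = longest path = max(23, 17) = 23

23


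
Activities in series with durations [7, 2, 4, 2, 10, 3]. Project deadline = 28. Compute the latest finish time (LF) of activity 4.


LF(activity 4) = deadline - sum of successor durations
Successors: activities 5 through 6 with durations [10, 3]
Sum of successor durations = 13
LF = 28 - 13 = 15

15


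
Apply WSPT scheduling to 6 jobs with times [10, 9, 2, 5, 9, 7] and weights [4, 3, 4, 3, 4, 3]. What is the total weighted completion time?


Compute p/w ratios and sort ascending (WSPT): [(2, 4), (5, 3), (9, 4), (7, 3), (10, 4), (9, 3)]
Compute weighted completion times:
  Job (p=2,w=4): C=2, w*C=4*2=8
  Job (p=5,w=3): C=7, w*C=3*7=21
  Job (p=9,w=4): C=16, w*C=4*16=64
  Job (p=7,w=3): C=23, w*C=3*23=69
  Job (p=10,w=4): C=33, w*C=4*33=132
  Job (p=9,w=3): C=42, w*C=3*42=126
Total weighted completion time = 420

420


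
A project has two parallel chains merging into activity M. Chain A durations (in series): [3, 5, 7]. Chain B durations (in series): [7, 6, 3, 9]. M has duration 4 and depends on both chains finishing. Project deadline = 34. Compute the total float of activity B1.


Forward pass: ES(B1) = sum of predecessors on chain B = 0
EF = ES + duration = 0 + 7 = 7
Backward pass: LF(M) = deadline = 34; LS(M) = 34 - 4 = 30
LF(B1) = LS(M) - sum(successors on chain B) = 30 - 18 = 12
LS = LF - duration = 12 - 7 = 5
Total float = LS - ES = 5 - 0 = 5

5


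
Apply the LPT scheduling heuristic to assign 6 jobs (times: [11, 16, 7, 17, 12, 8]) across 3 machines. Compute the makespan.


Sort jobs in decreasing order (LPT): [17, 16, 12, 11, 8, 7]
Assign each job to the least loaded machine:
  Machine 1: jobs [17, 7], load = 24
  Machine 2: jobs [16, 8], load = 24
  Machine 3: jobs [12, 11], load = 23
Makespan = max load = 24

24


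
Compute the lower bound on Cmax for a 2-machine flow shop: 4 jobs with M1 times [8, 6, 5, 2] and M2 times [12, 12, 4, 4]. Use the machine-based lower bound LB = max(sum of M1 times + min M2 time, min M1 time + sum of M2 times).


LB1 = sum(M1 times) + min(M2 times) = 21 + 4 = 25
LB2 = min(M1 times) + sum(M2 times) = 2 + 32 = 34
Lower bound = max(LB1, LB2) = max(25, 34) = 34

34


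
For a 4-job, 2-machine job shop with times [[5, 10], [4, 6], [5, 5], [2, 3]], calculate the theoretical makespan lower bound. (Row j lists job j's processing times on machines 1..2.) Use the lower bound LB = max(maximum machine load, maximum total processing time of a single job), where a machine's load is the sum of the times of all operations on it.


Machine loads:
  Machine 1: 5 + 4 + 5 + 2 = 16
  Machine 2: 10 + 6 + 5 + 3 = 24
Max machine load = 24
Job totals:
  Job 1: 15
  Job 2: 10
  Job 3: 10
  Job 4: 5
Max job total = 15
Lower bound = max(24, 15) = 24

24


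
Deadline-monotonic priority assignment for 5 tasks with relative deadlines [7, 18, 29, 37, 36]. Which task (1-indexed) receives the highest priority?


Sort tasks by relative deadline (ascending):
  Task 1: deadline = 7
  Task 2: deadline = 18
  Task 3: deadline = 29
  Task 5: deadline = 36
  Task 4: deadline = 37
Priority order (highest first): [1, 2, 3, 5, 4]
Highest priority task = 1

1


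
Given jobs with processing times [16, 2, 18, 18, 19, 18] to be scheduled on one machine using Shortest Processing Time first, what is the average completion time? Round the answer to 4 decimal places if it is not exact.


Sort jobs by processing time (SPT order): [2, 16, 18, 18, 18, 19]
Compute completion times sequentially:
  Job 1: processing = 2, completes at 2
  Job 2: processing = 16, completes at 18
  Job 3: processing = 18, completes at 36
  Job 4: processing = 18, completes at 54
  Job 5: processing = 18, completes at 72
  Job 6: processing = 19, completes at 91
Sum of completion times = 273
Average completion time = 273/6 = 45.5

45.5


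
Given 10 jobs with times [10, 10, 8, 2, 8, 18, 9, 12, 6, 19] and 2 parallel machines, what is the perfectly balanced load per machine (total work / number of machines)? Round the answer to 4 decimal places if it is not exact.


Total processing time = 10 + 10 + 8 + 2 + 8 + 18 + 9 + 12 + 6 + 19 = 102
Number of machines = 2
Ideal balanced load = 102 / 2 = 51.0

51.0


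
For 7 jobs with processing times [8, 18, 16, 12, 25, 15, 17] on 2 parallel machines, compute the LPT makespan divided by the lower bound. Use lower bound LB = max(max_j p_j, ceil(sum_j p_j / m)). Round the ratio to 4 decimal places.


LPT order: [25, 18, 17, 16, 15, 12, 8]
Machine loads after assignment: [53, 58]
LPT makespan = 58
Lower bound = max(max_job, ceil(total/2)) = max(25, 56) = 56
Ratio = 58 / 56 = 1.0357

1.0357


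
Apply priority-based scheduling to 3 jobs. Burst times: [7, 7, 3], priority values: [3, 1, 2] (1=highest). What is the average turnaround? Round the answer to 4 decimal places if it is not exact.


Sort by priority (ascending = highest first):
Order: [(1, 7), (2, 3), (3, 7)]
Completion times:
  Priority 1, burst=7, C=7
  Priority 2, burst=3, C=10
  Priority 3, burst=7, C=17
Average turnaround = 34/3 = 11.3333

11.3333


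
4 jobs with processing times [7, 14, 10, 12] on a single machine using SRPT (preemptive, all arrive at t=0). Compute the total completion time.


Since all jobs arrive at t=0, SRPT equals SPT ordering.
SPT order: [7, 10, 12, 14]
Completion times:
  Job 1: p=7, C=7
  Job 2: p=10, C=17
  Job 3: p=12, C=29
  Job 4: p=14, C=43
Total completion time = 7 + 17 + 29 + 43 = 96

96


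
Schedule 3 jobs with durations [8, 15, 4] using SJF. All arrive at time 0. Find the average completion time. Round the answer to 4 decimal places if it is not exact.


SJF order (ascending): [4, 8, 15]
Completion times:
  Job 1: burst=4, C=4
  Job 2: burst=8, C=12
  Job 3: burst=15, C=27
Average completion = 43/3 = 14.3333

14.3333


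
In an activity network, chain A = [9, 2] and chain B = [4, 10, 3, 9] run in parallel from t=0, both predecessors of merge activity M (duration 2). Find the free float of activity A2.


ES(A2) = sum of predecessors on chain A = 9
EF(A2) = ES + duration = 9 + 2 = 11
Successor of A2 is M. ES(M) = max(sum(A), sum(B)) = max(11, 26) = 26
Free float = ES(successor) - EF(current) = 26 - 11 = 15

15


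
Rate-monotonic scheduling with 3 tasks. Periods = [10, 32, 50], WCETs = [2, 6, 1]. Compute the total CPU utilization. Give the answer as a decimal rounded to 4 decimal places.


Compute individual utilizations (exact fractions):
  Task 1: C/T = 2/10 = 1/5 (approx. 0.2)
  Task 2: C/T = 6/32 = 3/16 (approx. 0.1875)
  Task 3: C/T = 1/50 (approx. 0.02)
Total utilization U = 1/5 + 3/16 + 1/50 = 163/400
Rounded to 4 decimal places: U = 0.4075
RM (Liu & Layland) bound for 3 tasks = 0.779763; compare with U = 163/400 (approx. 0.407500)
U <= bound, so schedulable by RM sufficient condition.

0.4075


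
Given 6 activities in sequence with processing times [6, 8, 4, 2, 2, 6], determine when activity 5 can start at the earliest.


Activity 5 starts after activities 1 through 4 complete.
Predecessor durations: [6, 8, 4, 2]
ES = 6 + 8 + 4 + 2 = 20

20


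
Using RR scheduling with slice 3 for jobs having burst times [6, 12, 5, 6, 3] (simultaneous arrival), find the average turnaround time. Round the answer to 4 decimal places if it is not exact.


Time quantum = 3
Execution trace:
  J1 runs 3 units, time = 3
  J2 runs 3 units, time = 6
  J3 runs 3 units, time = 9
  J4 runs 3 units, time = 12
  J5 runs 3 units, time = 15
  J1 runs 3 units, time = 18
  J2 runs 3 units, time = 21
  J3 runs 2 units, time = 23
  J4 runs 3 units, time = 26
  J2 runs 3 units, time = 29
  J2 runs 3 units, time = 32
Finish times: [18, 32, 23, 26, 15]
Average turnaround = 114/5 = 22.8

22.8


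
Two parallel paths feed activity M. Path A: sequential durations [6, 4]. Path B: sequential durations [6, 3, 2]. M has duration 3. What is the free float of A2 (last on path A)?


ES(A2) = sum of predecessors on chain A = 6
EF(A2) = ES + duration = 6 + 4 = 10
Successor of A2 is M. ES(M) = max(sum(A), sum(B)) = max(10, 11) = 11
Free float = ES(successor) - EF(current) = 11 - 10 = 1

1


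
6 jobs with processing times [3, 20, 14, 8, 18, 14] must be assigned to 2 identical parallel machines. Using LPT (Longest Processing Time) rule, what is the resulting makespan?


Sort jobs in decreasing order (LPT): [20, 18, 14, 14, 8, 3]
Assign each job to the least loaded machine:
  Machine 1: jobs [20, 14, 3], load = 37
  Machine 2: jobs [18, 14, 8], load = 40
Makespan = max load = 40

40


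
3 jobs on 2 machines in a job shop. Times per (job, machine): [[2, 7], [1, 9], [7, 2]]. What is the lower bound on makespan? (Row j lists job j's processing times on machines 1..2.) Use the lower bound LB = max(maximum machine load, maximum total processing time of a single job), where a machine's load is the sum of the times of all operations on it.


Machine loads:
  Machine 1: 2 + 1 + 7 = 10
  Machine 2: 7 + 9 + 2 = 18
Max machine load = 18
Job totals:
  Job 1: 9
  Job 2: 10
  Job 3: 9
Max job total = 10
Lower bound = max(18, 10) = 18

18


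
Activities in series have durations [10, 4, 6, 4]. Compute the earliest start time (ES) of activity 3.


Activity 3 starts after activities 1 through 2 complete.
Predecessor durations: [10, 4]
ES = 10 + 4 = 14

14


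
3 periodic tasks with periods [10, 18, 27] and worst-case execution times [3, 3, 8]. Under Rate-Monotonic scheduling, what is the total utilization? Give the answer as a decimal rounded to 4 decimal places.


Compute individual utilizations (exact fractions):
  Task 1: C/T = 3/10 (approx. 0.3)
  Task 2: C/T = 3/18 = 1/6 (approx. 0.1667)
  Task 3: C/T = 8/27 (approx. 0.2963)
Total utilization U = 3/10 + 1/6 + 8/27 = 103/135
Rounded to 4 decimal places: U = 0.7630
RM (Liu & Layland) bound for 3 tasks = 0.779763; compare with U = 103/135 (approx. 0.762963)
U <= bound, so schedulable by RM sufficient condition.

0.7630


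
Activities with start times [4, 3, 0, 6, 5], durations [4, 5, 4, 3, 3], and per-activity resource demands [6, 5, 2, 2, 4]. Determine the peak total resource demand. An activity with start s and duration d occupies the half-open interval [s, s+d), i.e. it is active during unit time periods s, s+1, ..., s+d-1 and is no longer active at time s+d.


Each activity i is active on [start_i, start_i + duration_i).
Compute total resource usage per time slot:
  t=0: active resources = [2], total = 2
  t=1: active resources = [2], total = 2
  t=2: active resources = [2], total = 2
  t=3: active resources = [5, 2], total = 7
  t=4: active resources = [6, 5], total = 11
  t=5: active resources = [6, 5, 4], total = 15
  t=6: active resources = [6, 5, 2, 4], total = 17
  t=7: active resources = [6, 5, 2, 4], total = 17
  t=8: active resources = [2], total = 2
Peak resource demand = 17

17


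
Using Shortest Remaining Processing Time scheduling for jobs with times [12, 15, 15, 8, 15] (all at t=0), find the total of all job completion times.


Since all jobs arrive at t=0, SRPT equals SPT ordering.
SPT order: [8, 12, 15, 15, 15]
Completion times:
  Job 1: p=8, C=8
  Job 2: p=12, C=20
  Job 3: p=15, C=35
  Job 4: p=15, C=50
  Job 5: p=15, C=65
Total completion time = 8 + 20 + 35 + 50 + 65 = 178

178


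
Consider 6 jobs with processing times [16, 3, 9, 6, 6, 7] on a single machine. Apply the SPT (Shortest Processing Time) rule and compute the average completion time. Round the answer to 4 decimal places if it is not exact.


Sort jobs by processing time (SPT order): [3, 6, 6, 7, 9, 16]
Compute completion times sequentially:
  Job 1: processing = 3, completes at 3
  Job 2: processing = 6, completes at 9
  Job 3: processing = 6, completes at 15
  Job 4: processing = 7, completes at 22
  Job 5: processing = 9, completes at 31
  Job 6: processing = 16, completes at 47
Sum of completion times = 127
Average completion time = 127/6 = 21.1667

21.1667


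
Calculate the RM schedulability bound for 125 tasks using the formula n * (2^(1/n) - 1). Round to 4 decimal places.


Compute 2^(1/125) = 1.0055605804
Subtract 1: 1.0055605804 - 1 = 0.0055605804
Multiply by n: 125 * 0.0055605804 = 0.6950725500
Round to 4 dp: 0.6951

0.6951


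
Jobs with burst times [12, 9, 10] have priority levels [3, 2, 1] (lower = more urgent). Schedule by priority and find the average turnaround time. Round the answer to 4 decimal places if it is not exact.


Sort by priority (ascending = highest first):
Order: [(1, 10), (2, 9), (3, 12)]
Completion times:
  Priority 1, burst=10, C=10
  Priority 2, burst=9, C=19
  Priority 3, burst=12, C=31
Average turnaround = 60/3 = 20.0

20.0


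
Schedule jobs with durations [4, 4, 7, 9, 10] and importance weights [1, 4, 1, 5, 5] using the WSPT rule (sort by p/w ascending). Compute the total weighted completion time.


Compute p/w ratios and sort ascending (WSPT): [(4, 4), (9, 5), (10, 5), (4, 1), (7, 1)]
Compute weighted completion times:
  Job (p=4,w=4): C=4, w*C=4*4=16
  Job (p=9,w=5): C=13, w*C=5*13=65
  Job (p=10,w=5): C=23, w*C=5*23=115
  Job (p=4,w=1): C=27, w*C=1*27=27
  Job (p=7,w=1): C=34, w*C=1*34=34
Total weighted completion time = 257

257


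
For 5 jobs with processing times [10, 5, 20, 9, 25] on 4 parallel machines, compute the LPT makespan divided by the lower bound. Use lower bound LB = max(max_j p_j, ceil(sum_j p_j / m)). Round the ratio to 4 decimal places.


LPT order: [25, 20, 10, 9, 5]
Machine loads after assignment: [25, 20, 10, 14]
LPT makespan = 25
Lower bound = max(max_job, ceil(total/4)) = max(25, 18) = 25
Ratio = 25 / 25 = 1.0

1.0


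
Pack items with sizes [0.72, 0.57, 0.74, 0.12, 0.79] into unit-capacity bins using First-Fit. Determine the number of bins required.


Place items sequentially using First-Fit:
  Item 0.72 -> new Bin 1
  Item 0.57 -> new Bin 2
  Item 0.74 -> new Bin 3
  Item 0.12 -> Bin 1 (now 0.84)
  Item 0.79 -> new Bin 4
Total bins used = 4

4


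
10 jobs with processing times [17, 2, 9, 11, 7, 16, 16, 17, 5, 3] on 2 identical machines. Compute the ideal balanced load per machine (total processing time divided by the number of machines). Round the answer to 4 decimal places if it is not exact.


Total processing time = 17 + 2 + 9 + 11 + 7 + 16 + 16 + 17 + 5 + 3 = 103
Number of machines = 2
Ideal balanced load = 103 / 2 = 51.5

51.5


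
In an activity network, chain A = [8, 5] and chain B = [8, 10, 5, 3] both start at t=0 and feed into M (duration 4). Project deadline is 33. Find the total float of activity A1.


Forward pass: ES(A1) = sum of predecessors on chain A = 0
EF = ES + duration = 0 + 8 = 8
Backward pass: LF(M) = deadline = 33; LS(M) = 33 - 4 = 29
LF(A1) = LS(M) - sum(successors on chain A) = 29 - 5 = 24
LS = LF - duration = 24 - 8 = 16
Total float = LS - ES = 16 - 0 = 16

16


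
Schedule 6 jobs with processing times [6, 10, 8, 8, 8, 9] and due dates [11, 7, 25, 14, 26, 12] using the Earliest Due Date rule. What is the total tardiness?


Sort by due date (EDD order): [(10, 7), (6, 11), (9, 12), (8, 14), (8, 25), (8, 26)]
Compute completion times and tardiness:
  Job 1: p=10, d=7, C=10, tardiness=max(0,10-7)=3
  Job 2: p=6, d=11, C=16, tardiness=max(0,16-11)=5
  Job 3: p=9, d=12, C=25, tardiness=max(0,25-12)=13
  Job 4: p=8, d=14, C=33, tardiness=max(0,33-14)=19
  Job 5: p=8, d=25, C=41, tardiness=max(0,41-25)=16
  Job 6: p=8, d=26, C=49, tardiness=max(0,49-26)=23
Total tardiness = 79

79


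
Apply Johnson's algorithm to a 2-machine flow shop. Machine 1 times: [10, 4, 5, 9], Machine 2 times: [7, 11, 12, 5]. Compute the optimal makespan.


Apply Johnson's rule:
  Group 1 (a <= b): [(2, 4, 11), (3, 5, 12)]
  Group 2 (a > b): [(1, 10, 7), (4, 9, 5)]
Optimal job order: [2, 3, 1, 4]
Schedule:
  Job 2: M1 done at 4, M2 done at 15
  Job 3: M1 done at 9, M2 done at 27
  Job 1: M1 done at 19, M2 done at 34
  Job 4: M1 done at 28, M2 done at 39
Makespan = 39

39


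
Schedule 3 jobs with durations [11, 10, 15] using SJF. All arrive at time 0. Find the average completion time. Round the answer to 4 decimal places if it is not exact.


SJF order (ascending): [10, 11, 15]
Completion times:
  Job 1: burst=10, C=10
  Job 2: burst=11, C=21
  Job 3: burst=15, C=36
Average completion = 67/3 = 22.3333

22.3333


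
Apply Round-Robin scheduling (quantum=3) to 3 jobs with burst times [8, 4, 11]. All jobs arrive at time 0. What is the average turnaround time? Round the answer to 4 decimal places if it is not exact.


Time quantum = 3
Execution trace:
  J1 runs 3 units, time = 3
  J2 runs 3 units, time = 6
  J3 runs 3 units, time = 9
  J1 runs 3 units, time = 12
  J2 runs 1 units, time = 13
  J3 runs 3 units, time = 16
  J1 runs 2 units, time = 18
  J3 runs 3 units, time = 21
  J3 runs 2 units, time = 23
Finish times: [18, 13, 23]
Average turnaround = 54/3 = 18.0

18.0


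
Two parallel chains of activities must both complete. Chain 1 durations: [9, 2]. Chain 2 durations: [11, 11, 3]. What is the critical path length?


Path A total = 9 + 2 = 11
Path B total = 11 + 11 + 3 = 25
Critical path = longest path = max(11, 25) = 25

25


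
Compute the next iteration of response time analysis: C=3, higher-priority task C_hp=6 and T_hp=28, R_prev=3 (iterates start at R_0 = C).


R_next = C + ceil(R_prev / T_hp) * C_hp
ceil(3 / 28) = ceil(0.1071) = 1
Interference = 1 * 6 = 6
R_next = 3 + 6 = 9

9


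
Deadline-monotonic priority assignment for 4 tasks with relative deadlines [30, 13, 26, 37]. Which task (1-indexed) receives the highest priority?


Sort tasks by relative deadline (ascending):
  Task 2: deadline = 13
  Task 3: deadline = 26
  Task 1: deadline = 30
  Task 4: deadline = 37
Priority order (highest first): [2, 3, 1, 4]
Highest priority task = 2

2


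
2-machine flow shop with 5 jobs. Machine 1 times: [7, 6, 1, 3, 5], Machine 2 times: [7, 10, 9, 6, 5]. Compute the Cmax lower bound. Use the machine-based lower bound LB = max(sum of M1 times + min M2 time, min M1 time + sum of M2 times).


LB1 = sum(M1 times) + min(M2 times) = 22 + 5 = 27
LB2 = min(M1 times) + sum(M2 times) = 1 + 37 = 38
Lower bound = max(LB1, LB2) = max(27, 38) = 38

38


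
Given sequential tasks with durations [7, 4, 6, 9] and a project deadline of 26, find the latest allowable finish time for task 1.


LF(activity 1) = deadline - sum of successor durations
Successors: activities 2 through 4 with durations [4, 6, 9]
Sum of successor durations = 19
LF = 26 - 19 = 7

7


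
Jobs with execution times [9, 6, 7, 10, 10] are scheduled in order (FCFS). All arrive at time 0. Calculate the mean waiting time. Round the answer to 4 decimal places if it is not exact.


FCFS order (as given): [9, 6, 7, 10, 10]
Waiting times:
  Job 1: wait = 0
  Job 2: wait = 9
  Job 3: wait = 15
  Job 4: wait = 22
  Job 5: wait = 32
Sum of waiting times = 78
Average waiting time = 78/5 = 15.6

15.6


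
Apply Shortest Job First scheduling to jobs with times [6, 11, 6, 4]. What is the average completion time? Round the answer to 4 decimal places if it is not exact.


SJF order (ascending): [4, 6, 6, 11]
Completion times:
  Job 1: burst=4, C=4
  Job 2: burst=6, C=10
  Job 3: burst=6, C=16
  Job 4: burst=11, C=27
Average completion = 57/4 = 14.25

14.25


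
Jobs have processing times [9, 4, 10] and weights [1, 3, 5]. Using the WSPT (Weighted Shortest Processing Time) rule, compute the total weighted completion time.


Compute p/w ratios and sort ascending (WSPT): [(4, 3), (10, 5), (9, 1)]
Compute weighted completion times:
  Job (p=4,w=3): C=4, w*C=3*4=12
  Job (p=10,w=5): C=14, w*C=5*14=70
  Job (p=9,w=1): C=23, w*C=1*23=23
Total weighted completion time = 105

105


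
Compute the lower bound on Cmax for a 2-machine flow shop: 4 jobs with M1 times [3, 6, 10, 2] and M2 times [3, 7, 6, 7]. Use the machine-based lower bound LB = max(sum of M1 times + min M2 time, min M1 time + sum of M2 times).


LB1 = sum(M1 times) + min(M2 times) = 21 + 3 = 24
LB2 = min(M1 times) + sum(M2 times) = 2 + 23 = 25
Lower bound = max(LB1, LB2) = max(24, 25) = 25

25


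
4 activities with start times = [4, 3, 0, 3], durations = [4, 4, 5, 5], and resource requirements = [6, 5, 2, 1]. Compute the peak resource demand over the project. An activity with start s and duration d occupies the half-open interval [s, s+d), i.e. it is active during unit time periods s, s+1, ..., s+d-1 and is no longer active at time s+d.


Each activity i is active on [start_i, start_i + duration_i).
Compute total resource usage per time slot:
  t=0: active resources = [2], total = 2
  t=1: active resources = [2], total = 2
  t=2: active resources = [2], total = 2
  t=3: active resources = [5, 2, 1], total = 8
  t=4: active resources = [6, 5, 2, 1], total = 14
  t=5: active resources = [6, 5, 1], total = 12
  t=6: active resources = [6, 5, 1], total = 12
  t=7: active resources = [6, 1], total = 7
Peak resource demand = 14

14


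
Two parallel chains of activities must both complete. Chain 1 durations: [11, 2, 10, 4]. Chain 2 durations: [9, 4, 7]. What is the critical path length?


Path A total = 11 + 2 + 10 + 4 = 27
Path B total = 9 + 4 + 7 = 20
Critical path = longest path = max(27, 20) = 27

27


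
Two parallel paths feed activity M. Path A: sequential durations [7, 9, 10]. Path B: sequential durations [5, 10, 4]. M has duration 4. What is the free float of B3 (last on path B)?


ES(B3) = sum of predecessors on chain B = 15
EF(B3) = ES + duration = 15 + 4 = 19
Successor of B3 is M. ES(M) = max(sum(A), sum(B)) = max(26, 19) = 26
Free float = ES(successor) - EF(current) = 26 - 19 = 7

7


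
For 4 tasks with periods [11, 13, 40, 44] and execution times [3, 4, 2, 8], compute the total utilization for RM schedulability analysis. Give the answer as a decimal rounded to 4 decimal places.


Compute individual utilizations (exact fractions):
  Task 1: C/T = 3/11 (approx. 0.2727)
  Task 2: C/T = 4/13 (approx. 0.3077)
  Task 3: C/T = 2/40 = 1/20 (approx. 0.05)
  Task 4: C/T = 8/44 = 2/11 (approx. 0.1818)
Total utilization U = 3/11 + 4/13 + 1/20 + 2/11 = 2323/2860
Rounded to 4 decimal places: U = 0.8122
RM (Liu & Layland) bound for 4 tasks = 0.756828; compare with U = 2323/2860 (approx. 0.812238)
bound < U <= 1, so the RM sufficient condition is not met (inconclusive; an exact test such as response-time analysis is needed).

0.8122


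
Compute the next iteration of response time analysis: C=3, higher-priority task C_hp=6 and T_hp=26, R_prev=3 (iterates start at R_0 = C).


R_next = C + ceil(R_prev / T_hp) * C_hp
ceil(3 / 26) = ceil(0.1154) = 1
Interference = 1 * 6 = 6
R_next = 3 + 6 = 9

9


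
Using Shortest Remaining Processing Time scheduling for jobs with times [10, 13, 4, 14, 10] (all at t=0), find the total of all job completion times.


Since all jobs arrive at t=0, SRPT equals SPT ordering.
SPT order: [4, 10, 10, 13, 14]
Completion times:
  Job 1: p=4, C=4
  Job 2: p=10, C=14
  Job 3: p=10, C=24
  Job 4: p=13, C=37
  Job 5: p=14, C=51
Total completion time = 4 + 14 + 24 + 37 + 51 = 130

130


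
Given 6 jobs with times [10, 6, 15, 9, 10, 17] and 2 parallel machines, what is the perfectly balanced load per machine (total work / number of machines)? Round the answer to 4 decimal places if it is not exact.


Total processing time = 10 + 6 + 15 + 9 + 10 + 17 = 67
Number of machines = 2
Ideal balanced load = 67 / 2 = 33.5

33.5


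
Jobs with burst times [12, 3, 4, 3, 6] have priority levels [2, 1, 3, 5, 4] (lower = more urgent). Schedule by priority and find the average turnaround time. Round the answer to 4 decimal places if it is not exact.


Sort by priority (ascending = highest first):
Order: [(1, 3), (2, 12), (3, 4), (4, 6), (5, 3)]
Completion times:
  Priority 1, burst=3, C=3
  Priority 2, burst=12, C=15
  Priority 3, burst=4, C=19
  Priority 4, burst=6, C=25
  Priority 5, burst=3, C=28
Average turnaround = 90/5 = 18.0

18.0


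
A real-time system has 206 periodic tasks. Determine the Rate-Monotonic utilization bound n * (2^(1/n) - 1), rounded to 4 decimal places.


Compute 2^(1/206) = 1.0033704594
Subtract 1: 1.0033704594 - 1 = 0.0033704594
Multiply by n: 206 * 0.0033704594 = 0.6943146364
Round to 4 dp: 0.6943

0.6943


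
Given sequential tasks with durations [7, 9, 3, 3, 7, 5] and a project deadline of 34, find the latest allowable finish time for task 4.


LF(activity 4) = deadline - sum of successor durations
Successors: activities 5 through 6 with durations [7, 5]
Sum of successor durations = 12
LF = 34 - 12 = 22

22


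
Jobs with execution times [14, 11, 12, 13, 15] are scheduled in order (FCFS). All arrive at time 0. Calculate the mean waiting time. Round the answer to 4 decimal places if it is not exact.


FCFS order (as given): [14, 11, 12, 13, 15]
Waiting times:
  Job 1: wait = 0
  Job 2: wait = 14
  Job 3: wait = 25
  Job 4: wait = 37
  Job 5: wait = 50
Sum of waiting times = 126
Average waiting time = 126/5 = 25.2

25.2


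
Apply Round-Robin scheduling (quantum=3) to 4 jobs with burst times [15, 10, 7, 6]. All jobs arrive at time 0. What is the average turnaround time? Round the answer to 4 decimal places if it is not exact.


Time quantum = 3
Execution trace:
  J1 runs 3 units, time = 3
  J2 runs 3 units, time = 6
  J3 runs 3 units, time = 9
  J4 runs 3 units, time = 12
  J1 runs 3 units, time = 15
  J2 runs 3 units, time = 18
  J3 runs 3 units, time = 21
  J4 runs 3 units, time = 24
  J1 runs 3 units, time = 27
  J2 runs 3 units, time = 30
  J3 runs 1 units, time = 31
  J1 runs 3 units, time = 34
  J2 runs 1 units, time = 35
  J1 runs 3 units, time = 38
Finish times: [38, 35, 31, 24]
Average turnaround = 128/4 = 32.0

32.0


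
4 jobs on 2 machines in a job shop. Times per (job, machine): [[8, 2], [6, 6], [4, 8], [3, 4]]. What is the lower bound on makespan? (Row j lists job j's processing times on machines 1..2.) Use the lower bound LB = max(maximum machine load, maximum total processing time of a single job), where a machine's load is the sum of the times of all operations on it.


Machine loads:
  Machine 1: 8 + 6 + 4 + 3 = 21
  Machine 2: 2 + 6 + 8 + 4 = 20
Max machine load = 21
Job totals:
  Job 1: 10
  Job 2: 12
  Job 3: 12
  Job 4: 7
Max job total = 12
Lower bound = max(21, 12) = 21

21


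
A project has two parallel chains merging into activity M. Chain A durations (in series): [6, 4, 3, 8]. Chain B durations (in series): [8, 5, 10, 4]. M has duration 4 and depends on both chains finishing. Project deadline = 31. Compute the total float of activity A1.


Forward pass: ES(A1) = sum of predecessors on chain A = 0
EF = ES + duration = 0 + 6 = 6
Backward pass: LF(M) = deadline = 31; LS(M) = 31 - 4 = 27
LF(A1) = LS(M) - sum(successors on chain A) = 27 - 15 = 12
LS = LF - duration = 12 - 6 = 6
Total float = LS - ES = 6 - 0 = 6

6


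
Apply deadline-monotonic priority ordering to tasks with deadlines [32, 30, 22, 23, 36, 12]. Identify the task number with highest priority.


Sort tasks by relative deadline (ascending):
  Task 6: deadline = 12
  Task 3: deadline = 22
  Task 4: deadline = 23
  Task 2: deadline = 30
  Task 1: deadline = 32
  Task 5: deadline = 36
Priority order (highest first): [6, 3, 4, 2, 1, 5]
Highest priority task = 6

6


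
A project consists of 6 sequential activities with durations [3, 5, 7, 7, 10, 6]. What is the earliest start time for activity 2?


Activity 2 starts after activities 1 through 1 complete.
Predecessor durations: [3]
ES = 3 = 3

3


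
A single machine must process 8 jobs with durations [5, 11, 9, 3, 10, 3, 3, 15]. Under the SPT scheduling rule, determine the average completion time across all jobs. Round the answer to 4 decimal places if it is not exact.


Sort jobs by processing time (SPT order): [3, 3, 3, 5, 9, 10, 11, 15]
Compute completion times sequentially:
  Job 1: processing = 3, completes at 3
  Job 2: processing = 3, completes at 6
  Job 3: processing = 3, completes at 9
  Job 4: processing = 5, completes at 14
  Job 5: processing = 9, completes at 23
  Job 6: processing = 10, completes at 33
  Job 7: processing = 11, completes at 44
  Job 8: processing = 15, completes at 59
Sum of completion times = 191
Average completion time = 191/8 = 23.875

23.875


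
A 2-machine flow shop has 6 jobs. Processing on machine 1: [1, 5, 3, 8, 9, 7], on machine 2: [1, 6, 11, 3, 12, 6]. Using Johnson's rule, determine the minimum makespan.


Apply Johnson's rule:
  Group 1 (a <= b): [(1, 1, 1), (3, 3, 11), (2, 5, 6), (5, 9, 12)]
  Group 2 (a > b): [(6, 7, 6), (4, 8, 3)]
Optimal job order: [1, 3, 2, 5, 6, 4]
Schedule:
  Job 1: M1 done at 1, M2 done at 2
  Job 3: M1 done at 4, M2 done at 15
  Job 2: M1 done at 9, M2 done at 21
  Job 5: M1 done at 18, M2 done at 33
  Job 6: M1 done at 25, M2 done at 39
  Job 4: M1 done at 33, M2 done at 42
Makespan = 42

42


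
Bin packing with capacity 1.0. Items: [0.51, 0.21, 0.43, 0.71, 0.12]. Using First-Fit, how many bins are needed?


Place items sequentially using First-Fit:
  Item 0.51 -> new Bin 1
  Item 0.21 -> Bin 1 (now 0.72)
  Item 0.43 -> new Bin 2
  Item 0.71 -> new Bin 3
  Item 0.12 -> Bin 1 (now 0.84)
Total bins used = 3

3


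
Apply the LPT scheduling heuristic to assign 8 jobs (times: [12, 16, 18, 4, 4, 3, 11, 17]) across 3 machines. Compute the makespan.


Sort jobs in decreasing order (LPT): [18, 17, 16, 12, 11, 4, 4, 3]
Assign each job to the least loaded machine:
  Machine 1: jobs [18, 4, 4, 3], load = 29
  Machine 2: jobs [17, 11], load = 28
  Machine 3: jobs [16, 12], load = 28
Makespan = max load = 29

29


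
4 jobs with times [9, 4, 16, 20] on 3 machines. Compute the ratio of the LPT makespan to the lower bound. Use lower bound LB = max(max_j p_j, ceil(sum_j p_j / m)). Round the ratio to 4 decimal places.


LPT order: [20, 16, 9, 4]
Machine loads after assignment: [20, 16, 13]
LPT makespan = 20
Lower bound = max(max_job, ceil(total/3)) = max(20, 17) = 20
Ratio = 20 / 20 = 1.0

1.0


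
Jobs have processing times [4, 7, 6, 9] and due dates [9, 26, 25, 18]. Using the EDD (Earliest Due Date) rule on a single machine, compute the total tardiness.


Sort by due date (EDD order): [(4, 9), (9, 18), (6, 25), (7, 26)]
Compute completion times and tardiness:
  Job 1: p=4, d=9, C=4, tardiness=max(0,4-9)=0
  Job 2: p=9, d=18, C=13, tardiness=max(0,13-18)=0
  Job 3: p=6, d=25, C=19, tardiness=max(0,19-25)=0
  Job 4: p=7, d=26, C=26, tardiness=max(0,26-26)=0
Total tardiness = 0

0


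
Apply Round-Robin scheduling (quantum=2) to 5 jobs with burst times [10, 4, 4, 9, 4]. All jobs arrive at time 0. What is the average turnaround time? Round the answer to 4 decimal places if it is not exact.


Time quantum = 2
Execution trace:
  J1 runs 2 units, time = 2
  J2 runs 2 units, time = 4
  J3 runs 2 units, time = 6
  J4 runs 2 units, time = 8
  J5 runs 2 units, time = 10
  J1 runs 2 units, time = 12
  J2 runs 2 units, time = 14
  J3 runs 2 units, time = 16
  J4 runs 2 units, time = 18
  J5 runs 2 units, time = 20
  J1 runs 2 units, time = 22
  J4 runs 2 units, time = 24
  J1 runs 2 units, time = 26
  J4 runs 2 units, time = 28
  J1 runs 2 units, time = 30
  J4 runs 1 units, time = 31
Finish times: [30, 14, 16, 31, 20]
Average turnaround = 111/5 = 22.2

22.2


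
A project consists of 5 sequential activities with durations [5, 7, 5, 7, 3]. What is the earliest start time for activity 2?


Activity 2 starts after activities 1 through 1 complete.
Predecessor durations: [5]
ES = 5 = 5

5


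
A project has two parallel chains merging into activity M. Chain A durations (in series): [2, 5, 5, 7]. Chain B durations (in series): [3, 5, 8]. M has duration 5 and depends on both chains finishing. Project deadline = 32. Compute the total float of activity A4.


Forward pass: ES(A4) = sum of predecessors on chain A = 12
EF = ES + duration = 12 + 7 = 19
Backward pass: LF(M) = deadline = 32; LS(M) = 32 - 5 = 27
LF(A4) = LS(M) - sum(successors on chain A) = 27 - 0 = 27
LS = LF - duration = 27 - 7 = 20
Total float = LS - ES = 20 - 12 = 8

8


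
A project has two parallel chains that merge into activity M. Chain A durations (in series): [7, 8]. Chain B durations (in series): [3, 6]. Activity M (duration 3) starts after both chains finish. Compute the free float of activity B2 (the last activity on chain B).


ES(B2) = sum of predecessors on chain B = 3
EF(B2) = ES + duration = 3 + 6 = 9
Successor of B2 is M. ES(M) = max(sum(A), sum(B)) = max(15, 9) = 15
Free float = ES(successor) - EF(current) = 15 - 9 = 6

6


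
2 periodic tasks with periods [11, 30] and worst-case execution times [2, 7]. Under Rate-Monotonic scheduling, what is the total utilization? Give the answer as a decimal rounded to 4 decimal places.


Compute individual utilizations (exact fractions):
  Task 1: C/T = 2/11 (approx. 0.1818)
  Task 2: C/T = 7/30 (approx. 0.2333)
Total utilization U = 2/11 + 7/30 = 137/330
Rounded to 4 decimal places: U = 0.4152
RM (Liu & Layland) bound for 2 tasks = 0.828427; compare with U = 137/330 (approx. 0.415152)
U <= bound, so schedulable by RM sufficient condition.

0.4152


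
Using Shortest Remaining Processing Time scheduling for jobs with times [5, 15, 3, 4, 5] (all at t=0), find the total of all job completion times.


Since all jobs arrive at t=0, SRPT equals SPT ordering.
SPT order: [3, 4, 5, 5, 15]
Completion times:
  Job 1: p=3, C=3
  Job 2: p=4, C=7
  Job 3: p=5, C=12
  Job 4: p=5, C=17
  Job 5: p=15, C=32
Total completion time = 3 + 7 + 12 + 17 + 32 = 71

71


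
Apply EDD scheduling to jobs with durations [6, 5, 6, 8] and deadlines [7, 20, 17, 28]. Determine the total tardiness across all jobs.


Sort by due date (EDD order): [(6, 7), (6, 17), (5, 20), (8, 28)]
Compute completion times and tardiness:
  Job 1: p=6, d=7, C=6, tardiness=max(0,6-7)=0
  Job 2: p=6, d=17, C=12, tardiness=max(0,12-17)=0
  Job 3: p=5, d=20, C=17, tardiness=max(0,17-20)=0
  Job 4: p=8, d=28, C=25, tardiness=max(0,25-28)=0
Total tardiness = 0

0


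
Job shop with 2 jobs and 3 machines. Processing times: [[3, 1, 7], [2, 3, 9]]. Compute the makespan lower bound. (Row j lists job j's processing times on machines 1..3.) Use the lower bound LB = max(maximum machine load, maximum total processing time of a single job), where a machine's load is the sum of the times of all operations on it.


Machine loads:
  Machine 1: 3 + 2 = 5
  Machine 2: 1 + 3 = 4
  Machine 3: 7 + 9 = 16
Max machine load = 16
Job totals:
  Job 1: 11
  Job 2: 14
Max job total = 14
Lower bound = max(16, 14) = 16

16


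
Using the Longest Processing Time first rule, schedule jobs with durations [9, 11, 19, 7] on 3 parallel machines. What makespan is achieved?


Sort jobs in decreasing order (LPT): [19, 11, 9, 7]
Assign each job to the least loaded machine:
  Machine 1: jobs [19], load = 19
  Machine 2: jobs [11], load = 11
  Machine 3: jobs [9, 7], load = 16
Makespan = max load = 19

19


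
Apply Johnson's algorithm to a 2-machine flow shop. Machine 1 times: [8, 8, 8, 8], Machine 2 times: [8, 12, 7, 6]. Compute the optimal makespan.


Apply Johnson's rule:
  Group 1 (a <= b): [(1, 8, 8), (2, 8, 12)]
  Group 2 (a > b): [(3, 8, 7), (4, 8, 6)]
Optimal job order: [1, 2, 3, 4]
Schedule:
  Job 1: M1 done at 8, M2 done at 16
  Job 2: M1 done at 16, M2 done at 28
  Job 3: M1 done at 24, M2 done at 35
  Job 4: M1 done at 32, M2 done at 41
Makespan = 41

41


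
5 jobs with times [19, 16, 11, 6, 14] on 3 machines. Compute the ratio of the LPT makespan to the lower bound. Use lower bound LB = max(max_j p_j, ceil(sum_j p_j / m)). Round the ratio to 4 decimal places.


LPT order: [19, 16, 14, 11, 6]
Machine loads after assignment: [19, 22, 25]
LPT makespan = 25
Lower bound = max(max_job, ceil(total/3)) = max(19, 22) = 22
Ratio = 25 / 22 = 1.1364

1.1364


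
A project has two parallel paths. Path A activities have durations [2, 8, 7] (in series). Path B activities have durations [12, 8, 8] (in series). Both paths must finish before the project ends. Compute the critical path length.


Path A total = 2 + 8 + 7 = 17
Path B total = 12 + 8 + 8 = 28
Critical path = longest path = max(17, 28) = 28

28


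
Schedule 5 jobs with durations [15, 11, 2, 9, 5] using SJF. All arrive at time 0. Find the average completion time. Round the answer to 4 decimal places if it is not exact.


SJF order (ascending): [2, 5, 9, 11, 15]
Completion times:
  Job 1: burst=2, C=2
  Job 2: burst=5, C=7
  Job 3: burst=9, C=16
  Job 4: burst=11, C=27
  Job 5: burst=15, C=42
Average completion = 94/5 = 18.8

18.8


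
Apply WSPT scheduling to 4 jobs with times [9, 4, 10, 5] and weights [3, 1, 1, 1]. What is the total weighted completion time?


Compute p/w ratios and sort ascending (WSPT): [(9, 3), (4, 1), (5, 1), (10, 1)]
Compute weighted completion times:
  Job (p=9,w=3): C=9, w*C=3*9=27
  Job (p=4,w=1): C=13, w*C=1*13=13
  Job (p=5,w=1): C=18, w*C=1*18=18
  Job (p=10,w=1): C=28, w*C=1*28=28
Total weighted completion time = 86

86


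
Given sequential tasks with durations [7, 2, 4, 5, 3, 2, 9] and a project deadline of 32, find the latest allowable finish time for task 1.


LF(activity 1) = deadline - sum of successor durations
Successors: activities 2 through 7 with durations [2, 4, 5, 3, 2, 9]
Sum of successor durations = 25
LF = 32 - 25 = 7

7
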